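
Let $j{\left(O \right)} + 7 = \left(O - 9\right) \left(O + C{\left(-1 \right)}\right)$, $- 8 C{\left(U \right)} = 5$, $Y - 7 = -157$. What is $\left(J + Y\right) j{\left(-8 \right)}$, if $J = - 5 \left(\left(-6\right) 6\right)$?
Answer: $\frac{16755}{4} \approx 4188.8$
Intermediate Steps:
$Y = -150$ ($Y = 7 - 157 = -150$)
$C{\left(U \right)} = - \frac{5}{8}$ ($C{\left(U \right)} = \left(- \frac{1}{8}\right) 5 = - \frac{5}{8}$)
$J = 180$ ($J = \left(-5\right) \left(-36\right) = 180$)
$j{\left(O \right)} = -7 + \left(-9 + O\right) \left(- \frac{5}{8} + O\right)$ ($j{\left(O \right)} = -7 + \left(O - 9\right) \left(O - \frac{5}{8}\right) = -7 + \left(-9 + O\right) \left(- \frac{5}{8} + O\right)$)
$\left(J + Y\right) j{\left(-8 \right)} = \left(180 - 150\right) \left(- \frac{11}{8} + \left(-8\right)^{2} - -77\right) = 30 \left(- \frac{11}{8} + 64 + 77\right) = 30 \cdot \frac{1117}{8} = \frac{16755}{4}$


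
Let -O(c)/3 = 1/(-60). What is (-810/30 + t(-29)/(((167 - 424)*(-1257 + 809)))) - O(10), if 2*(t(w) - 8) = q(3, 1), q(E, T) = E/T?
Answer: -31144193/1151360 ≈ -27.050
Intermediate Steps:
t(w) = 19/2 (t(w) = 8 + (3/1)/2 = 8 + (3*1)/2 = 8 + (½)*3 = 8 + 3/2 = 19/2)
O(c) = 1/20 (O(c) = -3/(-60) = -3*(-1/60) = 1/20)
(-810/30 + t(-29)/(((167 - 424)*(-1257 + 809)))) - O(10) = (-810/30 + 19/(2*(((167 - 424)*(-1257 + 809))))) - 1*1/20 = (-810*1/30 + 19/(2*((-257*(-448))))) - 1/20 = (-27 + (19/2)/115136) - 1/20 = (-27 + (19/2)*(1/115136)) - 1/20 = (-27 + 19/230272) - 1/20 = -6217325/230272 - 1/20 = -31144193/1151360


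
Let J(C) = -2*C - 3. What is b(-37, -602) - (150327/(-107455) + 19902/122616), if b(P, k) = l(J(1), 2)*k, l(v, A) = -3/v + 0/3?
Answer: -790461622919/2195950380 ≈ -359.96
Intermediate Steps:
J(C) = -3 - 2*C
l(v, A) = -3/v (l(v, A) = -3/v + 0*(⅓) = -3/v + 0 = -3/v)
b(P, k) = 3*k/5 (b(P, k) = (-3/(-3 - 2*1))*k = (-3/(-3 - 2))*k = (-3/(-5))*k = (-3*(-⅕))*k = 3*k/5)
b(-37, -602) - (150327/(-107455) + 19902/122616) = (⅗)*(-602) - (150327/(-107455) + 19902/122616) = -1806/5 - (150327*(-1/107455) + 19902*(1/122616)) = -1806/5 - (-150327/107455 + 3317/20436) = -1806/5 - 1*(-2715654337/2195950380) = -1806/5 + 2715654337/2195950380 = -790461622919/2195950380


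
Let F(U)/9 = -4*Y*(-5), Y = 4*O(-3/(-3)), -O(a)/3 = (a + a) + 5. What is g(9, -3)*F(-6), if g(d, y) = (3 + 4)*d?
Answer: -952560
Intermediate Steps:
O(a) = -15 - 6*a (O(a) = -3*((a + a) + 5) = -3*(2*a + 5) = -3*(5 + 2*a) = -15 - 6*a)
g(d, y) = 7*d
Y = -84 (Y = 4*(-15 - (-18)/(-3)) = 4*(-15 - (-18)*(-1)/3) = 4*(-15 - 6*1) = 4*(-15 - 6) = 4*(-21) = -84)
F(U) = -15120 (F(U) = 9*(-4*(-84)*(-5)) = 9*(336*(-5)) = 9*(-1680) = -15120)
g(9, -3)*F(-6) = (7*9)*(-15120) = 63*(-15120) = -952560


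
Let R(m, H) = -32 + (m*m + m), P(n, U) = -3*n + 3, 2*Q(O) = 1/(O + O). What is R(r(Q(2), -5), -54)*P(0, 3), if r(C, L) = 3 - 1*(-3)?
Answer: 30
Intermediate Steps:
Q(O) = 1/(4*O) (Q(O) = 1/(2*(O + O)) = 1/(2*((2*O))) = (1/(2*O))/2 = 1/(4*O))
P(n, U) = 3 - 3*n
r(C, L) = 6 (r(C, L) = 3 + 3 = 6)
R(m, H) = -32 + m + m² (R(m, H) = -32 + (m² + m) = -32 + (m + m²) = -32 + m + m²)
R(r(Q(2), -5), -54)*P(0, 3) = (-32 + 6 + 6²)*(3 - 3*0) = (-32 + 6 + 36)*(3 + 0) = 10*3 = 30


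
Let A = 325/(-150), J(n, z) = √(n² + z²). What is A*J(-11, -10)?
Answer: -13*√221/6 ≈ -32.210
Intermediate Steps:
A = -13/6 (A = 325*(-1/150) = -13/6 ≈ -2.1667)
A*J(-11, -10) = -13*√((-11)² + (-10)²)/6 = -13*√(121 + 100)/6 = -13*√221/6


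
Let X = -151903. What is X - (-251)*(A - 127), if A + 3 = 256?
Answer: -120277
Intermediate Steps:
A = 253 (A = -3 + 256 = 253)
X - (-251)*(A - 127) = -151903 - (-251)*(253 - 127) = -151903 - (-251)*126 = -151903 - 1*(-31626) = -151903 + 31626 = -120277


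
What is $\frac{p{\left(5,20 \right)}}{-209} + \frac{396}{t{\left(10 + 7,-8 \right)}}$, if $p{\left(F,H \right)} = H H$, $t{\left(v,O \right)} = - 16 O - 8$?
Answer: $\frac{2897}{2090} \approx 1.3861$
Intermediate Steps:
$t{\left(v,O \right)} = -8 - 16 O$
$p{\left(F,H \right)} = H^{2}$
$\frac{p{\left(5,20 \right)}}{-209} + \frac{396}{t{\left(10 + 7,-8 \right)}} = \frac{20^{2}}{-209} + \frac{396}{-8 - -128} = 400 \left(- \frac{1}{209}\right) + \frac{396}{-8 + 128} = - \frac{400}{209} + \frac{396}{120} = - \frac{400}{209} + 396 \cdot \frac{1}{120} = - \frac{400}{209} + \frac{33}{10} = \frac{2897}{2090}$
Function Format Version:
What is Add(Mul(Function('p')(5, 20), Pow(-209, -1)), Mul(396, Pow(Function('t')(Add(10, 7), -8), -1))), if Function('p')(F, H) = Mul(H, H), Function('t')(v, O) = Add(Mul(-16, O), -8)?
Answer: Rational(2897, 2090) ≈ 1.3861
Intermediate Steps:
Function('t')(v, O) = Add(-8, Mul(-16, O))
Function('p')(F, H) = Pow(H, 2)
Add(Mul(Function('p')(5, 20), Pow(-209, -1)), Mul(396, Pow(Function('t')(Add(10, 7), -8), -1))) = Add(Mul(Pow(20, 2), Pow(-209, -1)), Mul(396, Pow(Add(-8, Mul(-16, -8)), -1))) = Add(Mul(400, Rational(-1, 209)), Mul(396, Pow(Add(-8, 128), -1))) = Add(Rational(-400, 209), Mul(396, Pow(120, -1))) = Add(Rational(-400, 209), Mul(396, Rational(1, 120))) = Add(Rational(-400, 209), Rational(33, 10)) = Rational(2897, 2090)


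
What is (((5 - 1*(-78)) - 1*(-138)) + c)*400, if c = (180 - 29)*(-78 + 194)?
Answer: 7094800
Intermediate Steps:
c = 17516 (c = 151*116 = 17516)
(((5 - 1*(-78)) - 1*(-138)) + c)*400 = (((5 - 1*(-78)) - 1*(-138)) + 17516)*400 = (((5 + 78) + 138) + 17516)*400 = ((83 + 138) + 17516)*400 = (221 + 17516)*400 = 17737*400 = 7094800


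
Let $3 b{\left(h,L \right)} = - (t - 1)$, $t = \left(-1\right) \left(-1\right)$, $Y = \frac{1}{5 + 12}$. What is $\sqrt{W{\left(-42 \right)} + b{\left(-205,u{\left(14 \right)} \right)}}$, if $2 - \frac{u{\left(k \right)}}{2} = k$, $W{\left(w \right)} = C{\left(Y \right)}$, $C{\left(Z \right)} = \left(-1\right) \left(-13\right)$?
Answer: $\sqrt{13} \approx 3.6056$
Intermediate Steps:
$Y = \frac{1}{17} \approx 0.058824$
$C{\left(Z \right)} = 13$
$W{\left(w \right)} = 13$
$t = 1$
$u{\left(k \right)} = 4 - 2 k$
$b{\left(h,L \right)} = 0$ ($b{\left(h,L \right)} = \frac{\left(-1\right) \left(1 - 1\right)}{3} = \frac{\left(-1\right) 0}{3} = \frac{1}{3} \cdot 0 = 0$)
$\sqrt{W{\left(-42 \right)} + b{\left(-205,u{\left(14 \right)} \right)}} = \sqrt{13 + 0} = \sqrt{13}$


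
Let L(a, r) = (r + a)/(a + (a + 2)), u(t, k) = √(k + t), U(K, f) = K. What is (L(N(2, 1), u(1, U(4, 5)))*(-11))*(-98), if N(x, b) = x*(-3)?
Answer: 3234/5 - 539*√5/5 ≈ 405.75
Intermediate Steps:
N(x, b) = -3*x
L(a, r) = (a + r)/(2 + 2*a) (L(a, r) = (a + r)/(a + (2 + a)) = (a + r)/(2 + 2*a))
(L(N(2, 1), u(1, U(4, 5)))*(-11))*(-98) = (((-3*2 + √(4 + 1))/(2*(1 - 3*2)))*(-11))*(-98) = (((-6 + √5)/(2*(1 - 6)))*(-11))*(-98) = (((½)*(-6 + √5)/(-5))*(-11))*(-98) = (((½)*(-⅕)*(-6 + √5))*(-11))*(-98) = ((⅗ - √5/10)*(-11))*(-98) = (-33/5 + 11*√5/10)*(-98) = 3234/5 - 539*√5/5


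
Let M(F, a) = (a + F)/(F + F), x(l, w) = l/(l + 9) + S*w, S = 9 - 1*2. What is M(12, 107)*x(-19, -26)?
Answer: -214319/240 ≈ -893.00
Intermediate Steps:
S = 7 (S = 9 - 2 = 7)
x(l, w) = 7*w + l/(9 + l) (x(l, w) = l/(l + 9) + 7*w = l/(9 + l) + 7*w = 7*w + l/(9 + l))
M(F, a) = (F + a)/(2*F) (M(F, a) = (F + a)/((2*F)) = (F + a)*(1/(2*F)) = (F + a)/(2*F))
M(12, 107)*x(-19, -26) = ((1/2)*(12 + 107)/12)*((-19 + 63*(-26) + 7*(-19)*(-26))/(9 - 19)) = ((1/2)*(1/12)*119)*((-19 - 1638 + 3458)/(-10)) = 119*(-1/10*1801)/24 = (119/24)*(-1801/10) = -214319/240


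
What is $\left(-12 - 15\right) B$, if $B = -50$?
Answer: $1350$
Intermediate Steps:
$\left(-12 - 15\right) B = \left(-12 - 15\right) \left(-50\right) = \left(-27\right) \left(-50\right) = 1350$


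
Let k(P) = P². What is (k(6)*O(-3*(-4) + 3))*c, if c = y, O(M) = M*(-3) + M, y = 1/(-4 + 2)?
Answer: 540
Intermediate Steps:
y = -½ (y = 1/(-2) = -½ ≈ -0.50000)
O(M) = -2*M (O(M) = -3*M + M = -2*M)
c = -½ ≈ -0.50000
(k(6)*O(-3*(-4) + 3))*c = (6²*(-2*(-3*(-4) + 3)))*(-½) = (36*(-2*(12 + 3)))*(-½) = (36*(-2*15))*(-½) = (36*(-30))*(-½) = -1080*(-½) = 540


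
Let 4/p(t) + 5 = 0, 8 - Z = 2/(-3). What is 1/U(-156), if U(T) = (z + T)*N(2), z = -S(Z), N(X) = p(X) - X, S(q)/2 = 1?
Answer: 5/2212 ≈ 0.0022604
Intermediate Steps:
Z = 26/3 (Z = 8 - 2/(-3) = 8 - 2*(-1)/3 = 8 - 1*(-⅔) = 8 + ⅔ = 26/3 ≈ 8.6667)
S(q) = 2 (S(q) = 2*1 = 2)
p(t) = -⅘ (p(t) = 4/(-5 + 0) = 4/(-5) = 4*(-⅕) = -⅘)
N(X) = -⅘ - X
z = -2 (z = -1*2 = -2)
U(T) = 28/5 - 14*T/5 (U(T) = (-2 + T)*(-⅘ - 1*2) = (-2 + T)*(-⅘ - 2) = (-2 + T)*(-14/5) = 28/5 - 14*T/5)
1/U(-156) = 1/(28/5 - 14/5*(-156)) = 1/(28/5 + 2184/5) = 1/(2212/5) = 5/2212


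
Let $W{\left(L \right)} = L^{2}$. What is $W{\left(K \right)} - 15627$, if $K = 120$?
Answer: $-1227$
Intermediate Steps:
$W{\left(K \right)} - 15627 = 120^{2} - 15627 = 14400 - 15627 = -1227$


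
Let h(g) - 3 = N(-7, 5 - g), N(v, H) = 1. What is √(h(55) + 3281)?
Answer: 3*√365 ≈ 57.315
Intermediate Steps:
h(g) = 4 (h(g) = 3 + 1 = 4)
√(h(55) + 3281) = √(4 + 3281) = √3285 = 3*√365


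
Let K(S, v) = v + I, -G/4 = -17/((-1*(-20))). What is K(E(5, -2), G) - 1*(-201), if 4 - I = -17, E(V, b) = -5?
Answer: 1127/5 ≈ 225.40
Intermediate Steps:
G = 17/5 (G = -(-68)/((-1*(-20))) = -(-68)/20 = -4*(-17/20) = 17/5 ≈ 3.4000)
I = 21 (I = 4 - 1*(-17) = 4 + 17 = 21)
K(S, v) = 21 + v (K(S, v) = v + 21 = 21 + v)
K(E(5, -2), G) - 1*(-201) = (21 + 17/5) - 1*(-201) = 122/5 + 201 = 1127/5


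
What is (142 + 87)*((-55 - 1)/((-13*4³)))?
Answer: 1603/104 ≈ 15.413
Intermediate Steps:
(142 + 87)*((-55 - 1)/((-13*4³))) = 229*(-56/((-13*64))) = 229*(-56/(-832)) = 229*(-56*(-1/832)) = 229*(7/104) = 1603/104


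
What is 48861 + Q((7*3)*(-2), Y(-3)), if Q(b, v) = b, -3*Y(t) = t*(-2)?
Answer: 48819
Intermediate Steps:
Y(t) = 2*t/3 (Y(t) = -t*(-2)/3 = -(-2)*t/3 = 2*t/3)
48861 + Q((7*3)*(-2), Y(-3)) = 48861 + (7*3)*(-2) = 48861 + 21*(-2) = 48861 - 42 = 48819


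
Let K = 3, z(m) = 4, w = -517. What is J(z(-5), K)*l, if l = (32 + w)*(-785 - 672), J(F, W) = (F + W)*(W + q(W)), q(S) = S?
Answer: 29679090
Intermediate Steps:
J(F, W) = 2*W*(F + W) (J(F, W) = (F + W)*(W + W) = (F + W)*(2*W) = 2*W*(F + W))
l = 706645 (l = (32 - 517)*(-785 - 672) = -485*(-1457) = 706645)
J(z(-5), K)*l = (2*3*(4 + 3))*706645 = (2*3*7)*706645 = 42*706645 = 29679090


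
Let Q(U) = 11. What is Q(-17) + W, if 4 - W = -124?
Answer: 139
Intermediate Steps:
W = 128 (W = 4 - 1*(-124) = 4 + 124 = 128)
Q(-17) + W = 11 + 128 = 139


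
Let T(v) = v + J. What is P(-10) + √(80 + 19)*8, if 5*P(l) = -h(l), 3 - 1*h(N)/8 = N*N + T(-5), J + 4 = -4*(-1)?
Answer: 736/5 + 24*√11 ≈ 226.80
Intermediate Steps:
J = 0 (J = -4 - 4*(-1) = -4 + 4 = 0)
T(v) = v (T(v) = v + 0 = v)
h(N) = 64 - 8*N² (h(N) = 24 - 8*(N*N - 5) = 24 - 8*(N² - 5) = 24 - 8*(-5 + N²) = 24 + (40 - 8*N²) = 64 - 8*N²)
P(l) = -64/5 + 8*l²/5 (P(l) = (-(64 - 8*l²))/5 = (-64 + 8*l²)/5 = -64/5 + 8*l²/5)
P(-10) + √(80 + 19)*8 = (-64/5 + (8/5)*(-10)²) + √(80 + 19)*8 = (-64/5 + (8/5)*100) + √99*8 = (-64/5 + 160) + (3*√11)*8 = 736/5 + 24*√11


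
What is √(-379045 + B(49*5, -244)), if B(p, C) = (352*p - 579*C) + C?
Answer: I*√151773 ≈ 389.58*I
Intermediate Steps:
B(p, C) = -578*C + 352*p (B(p, C) = (-579*C + 352*p) + C = -578*C + 352*p)
√(-379045 + B(49*5, -244)) = √(-379045 + (-578*(-244) + 352*(49*5))) = √(-379045 + (141032 + 352*245)) = √(-379045 + (141032 + 86240)) = √(-379045 + 227272) = √(-151773) = I*√151773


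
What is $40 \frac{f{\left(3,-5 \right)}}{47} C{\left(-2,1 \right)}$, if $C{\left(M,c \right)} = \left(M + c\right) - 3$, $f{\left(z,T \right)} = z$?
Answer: $- \frac{480}{47} \approx -10.213$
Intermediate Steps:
$C{\left(M,c \right)} = -3 + M + c$
$40 \frac{f{\left(3,-5 \right)}}{47} C{\left(-2,1 \right)} = 40 \cdot \frac{3}{47} \left(-3 - 2 + 1\right) = 40 \cdot 3 \cdot \frac{1}{47} \left(-4\right) = 40 \cdot \frac{3}{47} \left(-4\right) = \frac{120}{47} \left(-4\right) = - \frac{480}{47}$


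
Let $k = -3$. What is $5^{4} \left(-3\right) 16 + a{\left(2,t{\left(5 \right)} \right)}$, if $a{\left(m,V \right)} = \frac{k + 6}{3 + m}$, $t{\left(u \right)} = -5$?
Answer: $- \frac{149997}{5} \approx -29999.0$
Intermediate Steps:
$a{\left(m,V \right)} = \frac{3}{3 + m}$ ($a{\left(m,V \right)} = \frac{-3 + 6}{3 + m} = \frac{3}{3 + m}$)
$5^{4} \left(-3\right) 16 + a{\left(2,t{\left(5 \right)} \right)} = 5^{4} \left(-3\right) 16 + \frac{3}{3 + 2} = 625 \left(-3\right) 16 + \frac{3}{5} = \left(-1875\right) 16 + 3 \cdot \frac{1}{5} = -30000 + \frac{3}{5} = - \frac{149997}{5}$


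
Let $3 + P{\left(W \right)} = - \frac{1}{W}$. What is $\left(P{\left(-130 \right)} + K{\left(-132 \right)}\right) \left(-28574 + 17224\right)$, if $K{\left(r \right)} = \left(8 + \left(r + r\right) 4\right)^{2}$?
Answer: $- \frac{162054313685}{13} \approx -1.2466 \cdot 10^{10}$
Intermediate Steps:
$K{\left(r \right)} = \left(8 + 8 r\right)^{2}$ ($K{\left(r \right)} = \left(8 + 2 r 4\right)^{2} = \left(8 + 8 r\right)^{2}$)
$P{\left(W \right)} = -3 - \frac{1}{W}$
$\left(P{\left(-130 \right)} + K{\left(-132 \right)}\right) \left(-28574 + 17224\right) = \left(\left(-3 - \frac{1}{-130}\right) + 64 \left(1 - 132\right)^{2}\right) \left(-28574 + 17224\right) = \left(\left(-3 - - \frac{1}{130}\right) + 64 \left(-131\right)^{2}\right) \left(-11350\right) = \left(\left(-3 + \frac{1}{130}\right) + 64 \cdot 17161\right) \left(-11350\right) = \left(- \frac{389}{130} + 1098304\right) \left(-11350\right) = \frac{142779131}{130} \left(-11350\right) = - \frac{162054313685}{13}$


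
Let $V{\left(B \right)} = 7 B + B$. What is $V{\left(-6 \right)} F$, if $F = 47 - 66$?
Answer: $912$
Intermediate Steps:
$F = -19$
$V{\left(B \right)} = 8 B$
$V{\left(-6 \right)} F = 8 \left(-6\right) \left(-19\right) = \left(-48\right) \left(-19\right) = 912$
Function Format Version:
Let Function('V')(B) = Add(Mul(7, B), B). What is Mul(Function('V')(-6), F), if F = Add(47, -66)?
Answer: 912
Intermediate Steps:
F = -19
Function('V')(B) = Mul(8, B)
Mul(Function('V')(-6), F) = Mul(Mul(8, -6), -19) = Mul(-48, -19) = 912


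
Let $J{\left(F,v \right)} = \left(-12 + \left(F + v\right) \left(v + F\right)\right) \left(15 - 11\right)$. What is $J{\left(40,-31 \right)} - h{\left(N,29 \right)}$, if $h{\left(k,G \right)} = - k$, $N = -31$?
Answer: $245$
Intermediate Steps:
$J{\left(F,v \right)} = -48 + 4 \left(F + v\right)^{2}$ ($J{\left(F,v \right)} = \left(-12 + \left(F + v\right) \left(F + v\right)\right) 4 = \left(-12 + \left(F + v\right)^{2}\right) 4 = -48 + 4 \left(F + v\right)^{2}$)
$J{\left(40,-31 \right)} - h{\left(N,29 \right)} = \left(-48 + 4 \left(40 - 31\right)^{2}\right) - \left(-1\right) \left(-31\right) = \left(-48 + 4 \cdot 9^{2}\right) - 31 = \left(-48 + 4 \cdot 81\right) - 31 = \left(-48 + 324\right) - 31 = 276 - 31 = 245$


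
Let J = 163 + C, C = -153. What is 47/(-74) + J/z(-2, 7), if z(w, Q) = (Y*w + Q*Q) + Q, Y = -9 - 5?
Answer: -401/777 ≈ -0.51609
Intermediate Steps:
J = 10 (J = 163 - 153 = 10)
Y = -14
z(w, Q) = Q + Q² - 14*w (z(w, Q) = (-14*w + Q*Q) + Q = (-14*w + Q²) + Q = (Q² - 14*w) + Q = Q + Q² - 14*w)
47/(-74) + J/z(-2, 7) = 47/(-74) + 10/(7 + 7² - 14*(-2)) = 47*(-1/74) + 10/(7 + 49 + 28) = -47/74 + 10/84 = -47/74 + 10*(1/84) = -47/74 + 5/42 = -401/777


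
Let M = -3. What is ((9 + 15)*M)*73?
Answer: -5256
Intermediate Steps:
((9 + 15)*M)*73 = ((9 + 15)*(-3))*73 = (24*(-3))*73 = -72*73 = -5256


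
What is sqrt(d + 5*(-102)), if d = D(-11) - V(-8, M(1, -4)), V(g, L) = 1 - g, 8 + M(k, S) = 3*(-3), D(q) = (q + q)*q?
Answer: I*sqrt(277) ≈ 16.643*I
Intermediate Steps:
D(q) = 2*q**2 (D(q) = (2*q)*q = 2*q**2)
M(k, S) = -17 (M(k, S) = -8 + 3*(-3) = -8 - 9 = -17)
d = 233 (d = 2*(-11)**2 - (1 - 1*(-8)) = 2*121 - (1 + 8) = 242 - 1*9 = 242 - 9 = 233)
sqrt(d + 5*(-102)) = sqrt(233 + 5*(-102)) = sqrt(233 - 510) = sqrt(-277) = I*sqrt(277)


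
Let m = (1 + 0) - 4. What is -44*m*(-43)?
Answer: -5676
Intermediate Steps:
m = -3 (m = 1 - 4 = -3)
-44*m*(-43) = -44*(-3)*(-43) = 132*(-43) = -5676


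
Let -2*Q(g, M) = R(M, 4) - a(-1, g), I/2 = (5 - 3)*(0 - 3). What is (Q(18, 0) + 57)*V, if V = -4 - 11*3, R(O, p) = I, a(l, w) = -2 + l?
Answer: -4551/2 ≈ -2275.5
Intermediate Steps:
I = -12 (I = 2*((5 - 3)*(0 - 3)) = 2*(2*(-3)) = 2*(-6) = -12)
R(O, p) = -12
V = -37 (V = -4 - 33 = -37)
Q(g, M) = 9/2 (Q(g, M) = -(-12 - (-2 - 1))/2 = -(-12 - 1*(-3))/2 = -(-12 + 3)/2 = -1/2*(-9) = 9/2)
(Q(18, 0) + 57)*V = (9/2 + 57)*(-37) = (123/2)*(-37) = -4551/2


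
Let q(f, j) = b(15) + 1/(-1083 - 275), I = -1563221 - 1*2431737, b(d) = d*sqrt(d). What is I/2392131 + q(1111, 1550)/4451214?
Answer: -1149929372756687/688563359141532 + 5*sqrt(15)/1483738 ≈ -1.6700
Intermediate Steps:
b(d) = d**(3/2)
I = -3994958 (I = -1563221 - 2431737 = -3994958)
q(f, j) = -1/1358 + 15*sqrt(15) (q(f, j) = 15**(3/2) + 1/(-1083 - 275) = 15*sqrt(15) + 1/(-1358) = 15*sqrt(15) - 1/1358 = -1/1358 + 15*sqrt(15))
I/2392131 + q(1111, 1550)/4451214 = -3994958/2392131 + (-1/1358 + 15*sqrt(15))/4451214 = -3994958*1/2392131 + (-1/1358 + 15*sqrt(15))*(1/4451214) = -3994958/2392131 + (-1/6044748612 + 5*sqrt(15)/1483738) = -1149929372756687/688563359141532 + 5*sqrt(15)/1483738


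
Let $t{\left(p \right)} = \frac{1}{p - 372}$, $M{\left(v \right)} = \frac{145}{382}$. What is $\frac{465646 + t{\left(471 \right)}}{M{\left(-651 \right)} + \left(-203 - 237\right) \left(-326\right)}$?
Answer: $\frac{3521960162}{1084925655} \approx 3.2463$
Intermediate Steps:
$M{\left(v \right)} = \frac{145}{382}$ ($M{\left(v \right)} = 145 \cdot \frac{1}{382} = \frac{145}{382}$)
$t{\left(p \right)} = \frac{1}{-372 + p}$
$\frac{465646 + t{\left(471 \right)}}{M{\left(-651 \right)} + \left(-203 - 237\right) \left(-326\right)} = \frac{465646 + \frac{1}{-372 + 471}}{\frac{145}{382} + \left(-203 - 237\right) \left(-326\right)} = \frac{465646 + \frac{1}{99}}{\frac{145}{382} - -143440} = \frac{465646 + \frac{1}{99}}{\frac{145}{382} + 143440} = \frac{46098955}{99 \cdot \frac{54794225}{382}} = \frac{46098955}{99} \cdot \frac{382}{54794225} = \frac{3521960162}{1084925655}$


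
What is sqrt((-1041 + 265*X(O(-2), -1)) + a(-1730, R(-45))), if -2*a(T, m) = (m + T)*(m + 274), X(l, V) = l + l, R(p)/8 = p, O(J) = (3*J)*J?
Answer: I*sqrt(84551) ≈ 290.78*I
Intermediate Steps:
O(J) = 3*J**2
R(p) = 8*p
X(l, V) = 2*l
a(T, m) = -(274 + m)*(T + m)/2 (a(T, m) = -(m + T)*(m + 274)/2 = -(T + m)*(274 + m)/2 = -(274 + m)*(T + m)/2)
sqrt((-1041 + 265*X(O(-2), -1)) + a(-1730, R(-45))) = sqrt((-1041 + 265*(2*(3*(-2)**2))) + (-137*(-1730) - 1096*(-45) - (8*(-45))**2/2 - 1/2*(-1730)*8*(-45))) = sqrt((-1041 + 265*(2*(3*4))) + (237010 - 137*(-360) - 1/2*(-360)**2 - 1/2*(-1730)*(-360))) = sqrt((-1041 + 265*(2*12)) + (237010 + 49320 - 1/2*129600 - 311400)) = sqrt((-1041 + 265*24) + (237010 + 49320 - 64800 - 311400)) = sqrt((-1041 + 6360) - 89870) = sqrt(5319 - 89870) = sqrt(-84551) = I*sqrt(84551)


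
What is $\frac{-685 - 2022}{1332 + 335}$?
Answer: $- \frac{2707}{1667} \approx -1.6239$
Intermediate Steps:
$\frac{-685 - 2022}{1332 + 335} = - \frac{2707}{1667}$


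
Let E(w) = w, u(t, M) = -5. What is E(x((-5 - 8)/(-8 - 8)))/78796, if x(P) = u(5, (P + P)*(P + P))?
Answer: -5/78796 ≈ -6.3455e-5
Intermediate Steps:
x(P) = -5
E(x((-5 - 8)/(-8 - 8)))/78796 = -5/78796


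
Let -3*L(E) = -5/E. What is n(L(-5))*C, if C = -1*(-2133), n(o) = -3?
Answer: -6399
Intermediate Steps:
L(E) = 5/(3*E) (L(E) = -(-5)/(3*E) = 5/(3*E))
C = 2133
n(L(-5))*C = -3*2133 = -6399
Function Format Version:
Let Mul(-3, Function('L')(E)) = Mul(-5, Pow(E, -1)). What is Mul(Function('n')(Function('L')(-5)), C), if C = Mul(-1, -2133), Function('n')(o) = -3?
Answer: -6399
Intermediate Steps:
Function('L')(E) = Mul(Rational(5, 3), Pow(E, -1)) (Function('L')(E) = Mul(Rational(-1, 3), Mul(-5, Pow(E, -1))) = Mul(Rational(5, 3), Pow(E, -1)))
C = 2133
Mul(Function('n')(Function('L')(-5)), C) = Mul(-3, 2133) = -6399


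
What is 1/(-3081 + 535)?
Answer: -1/2546 ≈ -0.00039277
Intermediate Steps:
1/(-3081 + 535) = 1/(-2546) = -1/2546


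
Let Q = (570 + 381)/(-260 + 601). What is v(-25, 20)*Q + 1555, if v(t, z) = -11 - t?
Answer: 543569/341 ≈ 1594.0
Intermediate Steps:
Q = 951/341 ≈ 2.7889
v(-25, 20)*Q + 1555 = (-11 - 1*(-25))*(951/341) + 1555 = (-11 + 25)*(951/341) + 1555 = 14*(951/341) + 1555 = 13314/341 + 1555 = 543569/341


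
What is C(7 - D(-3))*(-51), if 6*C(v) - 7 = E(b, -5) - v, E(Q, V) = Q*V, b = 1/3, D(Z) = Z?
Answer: 119/3 ≈ 39.667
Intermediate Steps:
b = ⅓ ≈ 0.33333
C(v) = 8/9 - v/6 (C(v) = 7/6 + ((⅓)*(-5) - v)/6 = 7/6 + (-5/3 - v)/6 = 7/6 + (-5/18 - v/6) = 8/9 - v/6)
C(7 - D(-3))*(-51) = (8/9 - (7 - 1*(-3))/6)*(-51) = (8/9 - (7 + 3)/6)*(-51) = (8/9 - ⅙*10)*(-51) = (8/9 - 5/3)*(-51) = -7/9*(-51) = 119/3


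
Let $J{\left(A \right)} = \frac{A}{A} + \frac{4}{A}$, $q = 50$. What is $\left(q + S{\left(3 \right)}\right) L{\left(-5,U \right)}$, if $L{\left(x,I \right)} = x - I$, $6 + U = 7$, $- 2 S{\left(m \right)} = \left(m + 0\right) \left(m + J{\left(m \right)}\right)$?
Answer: $-252$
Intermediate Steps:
$J{\left(A \right)} = 1 + \frac{4}{A}$
$S{\left(m \right)} = - \frac{m \left(m + \frac{4 + m}{m}\right)}{2}$ ($S{\left(m \right)} = - \frac{\left(m + 0\right) \left(m + \frac{4 + m}{m}\right)}{2} = - \frac{m \left(m + \frac{4 + m}{m}\right)}{2}$)
$U = 1$ ($U = -6 + 7 = 1$)
$\left(q + S{\left(3 \right)}\right) L{\left(-5,U \right)} = \left(50 - \left(\frac{7}{2} + \frac{9}{2}\right)\right) \left(-5 - 1\right) = \left(50 - 8\right) \left(-5 - 1\right) = \left(50 - 8\right) \left(-6\right) = 42 \left(-6\right) = -252$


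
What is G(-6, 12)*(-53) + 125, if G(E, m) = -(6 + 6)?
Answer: 761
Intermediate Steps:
G(E, m) = -12 (G(E, m) = -1*12 = -12)
G(-6, 12)*(-53) + 125 = -12*(-53) + 125 = 636 + 125 = 761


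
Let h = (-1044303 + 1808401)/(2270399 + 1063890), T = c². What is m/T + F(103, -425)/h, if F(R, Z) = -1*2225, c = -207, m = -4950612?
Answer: -517988107981/52722762 ≈ -9824.8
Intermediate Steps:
F(R, Z) = -2225
T = 42849 (T = (-207)² = 42849)
h = 764098/3334289 ≈ 0.22916
m/T + F(103, -425)/h = -4950612/42849 - 2225/764098/3334289 = -4950612*1/42849 - 2225*3334289/764098 = -7972/69 - 7418793025/764098 = -517988107981/52722762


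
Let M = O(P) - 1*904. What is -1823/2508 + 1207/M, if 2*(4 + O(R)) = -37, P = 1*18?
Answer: -554843/273372 ≈ -2.0296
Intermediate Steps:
P = 18
O(R) = -45/2 (O(R) = -4 + (½)*(-37) = -4 - 37/2 = -45/2)
M = -1853/2 (M = -45/2 - 1*904 = -45/2 - 904 = -1853/2 ≈ -926.50)
-1823/2508 + 1207/M = -1823/2508 + 1207/(-1853/2) = -1823*1/2508 + 1207*(-2/1853) = -1823/2508 - 142/109 = -554843/273372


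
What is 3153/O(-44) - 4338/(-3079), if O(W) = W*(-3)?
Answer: 3426901/135476 ≈ 25.295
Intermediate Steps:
O(W) = -3*W
3153/O(-44) - 4338/(-3079) = 3153/((-3*(-44))) - 4338/(-3079) = 3153/132 - 4338*(-1/3079) = 3153*(1/132) + 4338/3079 = 1051/44 + 4338/3079 = 3426901/135476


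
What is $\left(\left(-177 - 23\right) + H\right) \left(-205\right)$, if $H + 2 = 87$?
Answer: $23575$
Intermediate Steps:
$H = 85$ ($H = -2 + 87 = 85$)
$\left(\left(-177 - 23\right) + H\right) \left(-205\right) = \left(\left(-177 - 23\right) + 85\right) \left(-205\right) = \left(-200 + 85\right) \left(-205\right) = \left(-115\right) \left(-205\right) = 23575$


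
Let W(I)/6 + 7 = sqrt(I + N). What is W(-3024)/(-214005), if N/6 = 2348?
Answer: 14/71335 - 4*sqrt(2766)/71335 ≈ -0.0027528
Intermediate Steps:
N = 14088 (N = 6*2348 = 14088)
W(I) = -42 + 6*sqrt(14088 + I) (W(I) = -42 + 6*sqrt(I + 14088) = -42 + 6*sqrt(14088 + I))
W(-3024)/(-214005) = (-42 + 6*sqrt(14088 - 3024))/(-214005) = (-42 + 6*sqrt(11064))*(-1/214005) = (-42 + 6*(2*sqrt(2766)))*(-1/214005) = (-42 + 12*sqrt(2766))*(-1/214005) = 14/71335 - 4*sqrt(2766)/71335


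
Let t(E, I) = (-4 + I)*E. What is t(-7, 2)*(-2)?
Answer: -28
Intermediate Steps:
t(E, I) = E*(-4 + I)
t(-7, 2)*(-2) = -7*(-4 + 2)*(-2) = -7*(-2)*(-2) = 14*(-2) = -28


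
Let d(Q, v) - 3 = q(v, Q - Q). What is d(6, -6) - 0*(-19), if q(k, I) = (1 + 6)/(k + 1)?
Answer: 8/5 ≈ 1.6000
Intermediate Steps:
q(k, I) = 7/(1 + k)
d(Q, v) = 3 + 7/(1 + v)
d(6, -6) - 0*(-19) = (10 + 3*(-6))/(1 - 6) - 0*(-19) = (10 - 18)/(-5) - 433*0 = -⅕*(-8) + 0 = 8/5 + 0 = 8/5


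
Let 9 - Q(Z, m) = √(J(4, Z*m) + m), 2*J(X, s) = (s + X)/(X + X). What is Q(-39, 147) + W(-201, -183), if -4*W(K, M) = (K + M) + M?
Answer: 603/4 - I*√3377/4 ≈ 150.75 - 14.528*I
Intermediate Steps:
J(X, s) = (X + s)/(4*X) (J(X, s) = ((s + X)/(X + X))/2 = ((X + s)/((2*X)))/2 = ((X + s)*(1/(2*X)))/2 = ((X + s)/(2*X))/2 = (X + s)/(4*X))
W(K, M) = -M/2 - K/4 (W(K, M) = -((K + M) + M)/4 = -(K + 2*M)/4 = -M/2 - K/4)
Q(Z, m) = 9 - √(¼ + m + Z*m/16) (Q(Z, m) = 9 - √((¼)*(4 + Z*m)/4 + m) = 9 - √((¼)*(¼)*(4 + Z*m) + m) = 9 - √((¼ + Z*m/16) + m) = 9 - √(¼ + m + Z*m/16))
Q(-39, 147) + W(-201, -183) = (9 - √(4 + 16*147 - 39*147)/4) + (-½*(-183) - ¼*(-201)) = (9 - √(4 + 2352 - 5733)/4) + (183/2 + 201/4) = (9 - I*√3377/4) + 567/4 = 603/4 - I*√3377/4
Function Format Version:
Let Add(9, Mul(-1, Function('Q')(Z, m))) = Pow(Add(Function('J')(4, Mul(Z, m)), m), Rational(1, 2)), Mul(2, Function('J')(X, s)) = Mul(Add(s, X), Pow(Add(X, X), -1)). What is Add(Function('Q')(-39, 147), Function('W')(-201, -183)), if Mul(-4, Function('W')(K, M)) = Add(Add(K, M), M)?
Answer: Add(Rational(603, 4), Mul(Rational(-1, 4), I, Pow(3377, Rational(1, 2)))) ≈ Add(150.75, Mul(-14.528, I))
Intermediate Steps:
Function('J')(X, s) = Mul(Rational(1, 4), Pow(X, -1), Add(X, s)) (Function('J')(X, s) = Mul(Rational(1, 2), Mul(Add(s, X), Pow(Add(X, X), -1))) = Mul(Rational(1, 2), Mul(Add(X, s), Pow(Mul(2, X), -1))) = Mul(Rational(1, 2), Mul(Add(X, s), Mul(Rational(1, 2), Pow(X, -1)))) = Mul(Rational(1, 2), Mul(Rational(1, 2), Pow(X, -1), Add(X, s))) = Mul(Rational(1, 4), Pow(X, -1), Add(X, s)))
Function('W')(K, M) = Add(Mul(Rational(-1, 2), M), Mul(Rational(-1, 4), K)) (Function('W')(K, M) = Mul(Rational(-1, 4), Add(Add(K, M), M)) = Mul(Rational(-1, 4), Add(K, Mul(2, M))) = Add(Mul(Rational(-1, 2), M), Mul(Rational(-1, 4), K)))
Function('Q')(Z, m) = Add(9, Mul(-1, Pow(Add(Rational(1, 4), m, Mul(Rational(1, 16), Z, m)), Rational(1, 2)))) (Function('Q')(Z, m) = Add(9, Mul(-1, Pow(Add(Mul(Rational(1, 4), Pow(4, -1), Add(4, Mul(Z, m))), m), Rational(1, 2)))) = Add(9, Mul(-1, Pow(Add(Mul(Rational(1, 4), Rational(1, 4), Add(4, Mul(Z, m))), m), Rational(1, 2)))) = Add(9, Mul(-1, Pow(Add(Add(Rational(1, 4), Mul(Rational(1, 16), Z, m)), m), Rational(1, 2)))) = Add(9, Mul(-1, Pow(Add(Rational(1, 4), m, Mul(Rational(1, 16), Z, m)), Rational(1, 2)))))
Add(Function('Q')(-39, 147), Function('W')(-201, -183)) = Add(Add(9, Mul(Rational(-1, 4), Pow(Add(4, Mul(16, 147), Mul(-39, 147)), Rational(1, 2)))), Add(Mul(Rational(-1, 2), -183), Mul(Rational(-1, 4), -201))) = Add(Add(9, Mul(Rational(-1, 4), Pow(Add(4, 2352, -5733), Rational(1, 2)))), Add(Rational(183, 2), Rational(201, 4))) = Add(Add(9, Mul(Rational(-1, 4), Pow(-3377, Rational(1, 2)))), Rational(567, 4)) = Add(Add(9, Mul(Rational(-1, 4), Mul(I, Pow(3377, Rational(1, 2))))), Rational(567, 4)) = Add(Add(9, Mul(Rational(-1, 4), I, Pow(3377, Rational(1, 2)))), Rational(567, 4)) = Add(Rational(603, 4), Mul(Rational(-1, 4), I, Pow(3377, Rational(1, 2))))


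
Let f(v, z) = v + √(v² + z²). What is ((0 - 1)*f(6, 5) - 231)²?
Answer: (237 + √61)² ≈ 59932.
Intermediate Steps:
((0 - 1)*f(6, 5) - 231)² = ((0 - 1)*(6 + √(6² + 5²)) - 231)² = (-(6 + √(36 + 25)) - 231)² = (-(6 + √61) - 231)² = ((-6 - √61) - 231)² = (-237 - √61)²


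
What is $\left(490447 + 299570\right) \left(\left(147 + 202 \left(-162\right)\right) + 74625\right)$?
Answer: $33218634816$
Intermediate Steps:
$\left(490447 + 299570\right) \left(\left(147 + 202 \left(-162\right)\right) + 74625\right) = 790017 \left(\left(147 - 32724\right) + 74625\right) = 790017 \left(-32577 + 74625\right) = 790017 \cdot 42048 = 33218634816$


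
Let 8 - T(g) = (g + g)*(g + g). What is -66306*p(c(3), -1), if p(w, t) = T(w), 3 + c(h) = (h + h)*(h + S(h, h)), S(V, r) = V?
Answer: 288298488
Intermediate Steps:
c(h) = -3 + 4*h² (c(h) = -3 + (h + h)*(h + h) = -3 + (2*h)*(2*h) = -3 + 4*h²)
T(g) = 8 - 4*g² (T(g) = 8 - (g + g)*(g + g) = 8 - 2*g*2*g = 8 - 4*g²)
p(w, t) = 8 - 4*w²
-66306*p(c(3), -1) = -66306*(8 - 4*(-3 + 4*3²)²) = -66306*(8 - 4*(-3 + 4*9)²) = -66306*(8 - 4*(-3 + 36)²) = -66306*(8 - 4*33²) = -66306*(8 - 4*1089) = -66306*(8 - 4356) = -66306*(-4348) = 288298488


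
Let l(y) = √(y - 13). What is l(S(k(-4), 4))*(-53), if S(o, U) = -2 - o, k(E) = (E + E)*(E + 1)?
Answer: -53*I*√39 ≈ -330.98*I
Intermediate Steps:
k(E) = 2*E*(1 + E) (k(E) = (2*E)*(1 + E) = 2*E*(1 + E))
l(y) = √(-13 + y)
l(S(k(-4), 4))*(-53) = √(-13 + (-2 - 2*(-4)*(1 - 4)))*(-53) = √(-13 + (-2 - 2*(-4)*(-3)))*(-53) = √(-13 + (-2 - 1*24))*(-53) = √(-13 + (-2 - 24))*(-53) = √(-13 - 26)*(-53) = √(-39)*(-53) = (I*√39)*(-53) = -53*I*√39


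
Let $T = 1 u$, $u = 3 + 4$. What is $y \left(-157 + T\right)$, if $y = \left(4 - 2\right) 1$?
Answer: $-300$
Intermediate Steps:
$u = 7$
$y = 2$ ($y = 2 \cdot 1 = 2$)
$T = 7$ ($T = 1 \cdot 7 = 7$)
$y \left(-157 + T\right) = 2 \left(-157 + 7\right) = 2 \left(-150\right) = -300$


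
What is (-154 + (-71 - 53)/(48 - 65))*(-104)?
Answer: 259376/17 ≈ 15257.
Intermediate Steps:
(-154 + (-71 - 53)/(48 - 65))*(-104) = (-154 - 124/(-17))*(-104) = (-154 - 124*(-1/17))*(-104) = (-154 + 124/17)*(-104) = -2494/17*(-104) = 259376/17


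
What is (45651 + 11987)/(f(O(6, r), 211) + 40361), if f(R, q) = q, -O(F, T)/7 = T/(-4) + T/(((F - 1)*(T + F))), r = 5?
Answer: 179/126 ≈ 1.4206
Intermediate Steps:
O(F, T) = 7*T/4 - 7*T/((-1 + F)*(F + T)) (O(F, T) = -7*(T/(-4) + T/(((F - 1)*(T + F)))) = -7*(T*(-¼) + T/(((-1 + F)*(F + T)))) = -7*(-T/4 + T*(1/((-1 + F)*(F + T)))) = -7*(-T/4 + T/((-1 + F)*(F + T))) = 7*T/4 - 7*T/((-1 + F)*(F + T)))
(45651 + 11987)/(f(O(6, r), 211) + 40361) = (45651 + 11987)/(211 + 40361) = 57638/40572 = 57638*(1/40572) = 179/126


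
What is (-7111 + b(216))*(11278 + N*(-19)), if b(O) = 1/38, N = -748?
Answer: -3443915665/19 ≈ -1.8126e+8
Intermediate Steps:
b(O) = 1/38
(-7111 + b(216))*(11278 + N*(-19)) = (-7111 + 1/38)*(11278 - 748*(-19)) = -270217*(11278 + 14212)/38 = -270217/38*25490 = -3443915665/19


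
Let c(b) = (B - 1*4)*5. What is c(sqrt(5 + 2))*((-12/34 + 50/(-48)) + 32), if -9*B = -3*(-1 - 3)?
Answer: -124870/153 ≈ -816.14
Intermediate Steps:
B = -4/3 (B = -(-1)*(-1 - 3)/3 = -(-1)*(-4)/3 = -1/9*12 = -4/3 ≈ -1.3333)
c(b) = -80/3 (c(b) = (-4/3 - 1*4)*5 = (-4/3 - 4)*5 = -16/3*5 = -80/3)
c(sqrt(5 + 2))*((-12/34 + 50/(-48)) + 32) = -80*((-12/34 + 50/(-48)) + 32)/3 = -80*((-12*1/34 + 50*(-1/48)) + 32)/3 = -80*((-6/17 - 25/24) + 32)/3 = -80*(-569/408 + 32)/3 = -80/3*12487/408 = -124870/153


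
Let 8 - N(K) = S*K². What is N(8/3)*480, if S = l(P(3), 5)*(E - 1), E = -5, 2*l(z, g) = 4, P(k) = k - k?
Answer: 44800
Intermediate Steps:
P(k) = 0
l(z, g) = 2 (l(z, g) = (½)*4 = 2)
S = -12 (S = 2*(-5 - 1) = 2*(-6) = -12)
N(K) = 8 + 12*K² (N(K) = 8 - (-12)*K² = 8 + 12*K²)
N(8/3)*480 = (8 + 12*(8/3)²)*480 = (8 + 12*(64/9))*480 = (8 + 256/3)*480 = (280/3)*480 = 44800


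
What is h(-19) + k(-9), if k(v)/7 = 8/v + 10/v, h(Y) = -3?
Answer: -17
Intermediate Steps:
k(v) = 126/v (k(v) = 7*(8/v + 10/v) = 7*(18/v) = 126/v)
h(-19) + k(-9) = -3 + 126/(-9) = -3 + 126*(-⅑) = -3 - 14 = -17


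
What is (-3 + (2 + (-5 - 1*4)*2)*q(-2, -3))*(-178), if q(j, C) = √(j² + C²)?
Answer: 534 + 2848*√13 ≈ 10803.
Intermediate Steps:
q(j, C) = √(C² + j²)
(-3 + (2 + (-5 - 1*4)*2)*q(-2, -3))*(-178) = (-3 + (2 + (-5 - 1*4)*2)*√((-3)² + (-2)²))*(-178) = (-3 + (2 + (-5 - 4)*2)*√(9 + 4))*(-178) = (-3 + (2 - 9*2)*√13)*(-178) = (-3 + (2 - 18)*√13)*(-178) = (-3 - 16*√13)*(-178) = 534 + 2848*√13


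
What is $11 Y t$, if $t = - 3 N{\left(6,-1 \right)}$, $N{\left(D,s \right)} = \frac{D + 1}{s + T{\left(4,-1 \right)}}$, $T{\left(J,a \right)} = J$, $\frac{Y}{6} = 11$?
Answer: $-5082$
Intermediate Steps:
$Y = 66$ ($Y = 6 \cdot 11 = 66$)
$N{\left(D,s \right)} = \frac{1 + D}{4 + s}$ ($N{\left(D,s \right)} = \frac{D + 1}{s + 4} = \frac{1 + D}{4 + s}$)
$t = -7$ ($t = - 3 \frac{1 + 6}{4 - 1} = - 3 \cdot \frac{1}{3} \cdot 7 = \left(-3\right) \frac{7}{3} = -7$)
$11 Y t = 11 \cdot 66 \left(-7\right) = 726 \left(-7\right) = -5082$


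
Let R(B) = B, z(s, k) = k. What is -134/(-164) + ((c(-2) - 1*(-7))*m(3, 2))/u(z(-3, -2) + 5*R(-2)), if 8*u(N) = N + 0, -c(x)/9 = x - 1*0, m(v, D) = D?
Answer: -7999/246 ≈ -32.516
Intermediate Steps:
c(x) = -9*x (c(x) = -9*(x - 1*0) = -9*(x + 0) = -9*x)
u(N) = N/8 (u(N) = (N + 0)/8 = N/8)
-134/(-164) + ((c(-2) - 1*(-7))*m(3, 2))/u(z(-3, -2) + 5*R(-2)) = -134/(-164) + ((-9*(-2) - 1*(-7))*2)/(((-2 + 5*(-2))/8)) = -134*(-1/164) + ((18 + 7)*2)/(((-2 - 10)/8)) = 67/82 + (25*2)/(((⅛)*(-12))) = 67/82 + 50/(-3/2) = 67/82 + 50*(-⅔) = 67/82 - 100/3 = -7999/246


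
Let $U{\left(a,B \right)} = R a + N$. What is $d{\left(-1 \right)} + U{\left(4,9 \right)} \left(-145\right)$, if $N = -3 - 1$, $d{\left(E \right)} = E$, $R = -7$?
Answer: $4639$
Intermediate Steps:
$N = -4$ ($N = -3 - 1 = -4$)
$U{\left(a,B \right)} = -4 - 7 a$ ($U{\left(a,B \right)} = - 7 a - 4 = -4 - 7 a$)
$d{\left(-1 \right)} + U{\left(4,9 \right)} \left(-145\right) = -1 + \left(-4 - 28\right) \left(-145\right) = -1 - -4640 = -1 + 4640 = 4639$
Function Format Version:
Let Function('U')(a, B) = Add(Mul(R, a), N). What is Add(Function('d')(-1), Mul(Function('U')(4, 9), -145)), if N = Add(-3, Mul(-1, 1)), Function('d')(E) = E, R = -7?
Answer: 4639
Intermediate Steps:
N = -4 (N = Add(-3, -1) = -4)
Function('U')(a, B) = Add(-4, Mul(-7, a)) (Function('U')(a, B) = Add(Mul(-7, a), -4) = Add(-4, Mul(-7, a)))
Add(Function('d')(-1), Mul(Function('U')(4, 9), -145)) = Add(-1, Mul(Add(-4, Mul(-7, 4)), -145)) = Add(-1, Mul(Add(-4, -28), -145)) = Add(-1, Mul(-32, -145)) = Add(-1, 4640) = 4639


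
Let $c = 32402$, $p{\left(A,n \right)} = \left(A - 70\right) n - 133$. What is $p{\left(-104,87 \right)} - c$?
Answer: $-47673$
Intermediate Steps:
$p{\left(A,n \right)} = -133 + n \left(-70 + A\right)$ ($p{\left(A,n \right)} = \left(A - 70\right) n - 133 = \left(-70 + A\right) n - 133 = n \left(-70 + A\right) - 133 = -133 + n \left(-70 + A\right)$)
$p{\left(-104,87 \right)} - c = \left(-133 - 6090 - 9048\right) - 32402 = -15271 - 32402 = -47673$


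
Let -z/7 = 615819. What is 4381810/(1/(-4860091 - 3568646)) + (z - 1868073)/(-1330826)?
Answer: -24575780889429510207/665413 ≈ -3.6933e+13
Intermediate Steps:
z = -4310733 (z = -7*615819 = -4310733)
4381810/(1/(-4860091 - 3568646)) + (z - 1868073)/(-1330826) = 4381810/(1/(-4860091 - 3568646)) + (-4310733 - 1868073)/(-1330826) = 4381810/(1/(-8428737)) - 6178806*(-1/1330826) = 4381810/(-1/8428737) + 3089403/665413 = 4381810*(-8428737) + 3089403/665413 = -36933124073970 + 3089403/665413 = -24575780889429510207/665413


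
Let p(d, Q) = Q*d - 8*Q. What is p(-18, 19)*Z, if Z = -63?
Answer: 31122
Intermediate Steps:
p(d, Q) = -8*Q + Q*d
p(-18, 19)*Z = (19*(-8 - 18))*(-63) = (19*(-26))*(-63) = -494*(-63) = 31122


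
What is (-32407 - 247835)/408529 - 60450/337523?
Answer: -119283698616/137887933667 ≈ -0.86508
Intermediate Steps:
(-32407 - 247835)/408529 - 60450/337523 = -280242*1/408529 - 60450*1/337523 = -280242/408529 - 60450/337523 = -119283698616/137887933667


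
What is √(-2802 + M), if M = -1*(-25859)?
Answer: √23057 ≈ 151.85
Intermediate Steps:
M = 25859
√(-2802 + M) = √(-2802 + 25859) = √23057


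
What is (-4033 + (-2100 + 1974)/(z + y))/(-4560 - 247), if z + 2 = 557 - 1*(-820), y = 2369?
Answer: 76261/90896 ≈ 0.83899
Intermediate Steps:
z = 1375 (z = -2 + (557 - 1*(-820)) = -2 + (557 + 820) = -2 + 1377 = 1375)
(-4033 + (-2100 + 1974)/(z + y))/(-4560 - 247) = (-4033 + (-2100 + 1974)/(1375 + 2369))/(-4560 - 247) = (-4033 - 126/3744)/(-4807) = (-4033 - 126*1/3744)*(-1/4807) = (-4033 - 7/208)*(-1/4807) = -838871/208*(-1/4807) = 76261/90896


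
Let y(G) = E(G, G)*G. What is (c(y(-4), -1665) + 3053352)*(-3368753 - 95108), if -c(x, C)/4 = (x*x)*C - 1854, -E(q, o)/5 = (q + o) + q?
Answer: -1339394576281248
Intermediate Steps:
E(q, o) = -10*q - 5*o (E(q, o) = -5*((q + o) + q) = -5*((o + q) + q) = -5*(o + 2*q) = -10*q - 5*o)
y(G) = -15*G² (y(G) = (-10*G - 5*G)*G = (-15*G)*G = -15*G²)
c(x, C) = 7416 - 4*C*x² (c(x, C) = -4*((x*x)*C - 1854) = -4*(x²*C - 1854) = -4*(C*x² - 1854) = -4*(-1854 + C*x²) = 7416 - 4*C*x²)
(c(y(-4), -1665) + 3053352)*(-3368753 - 95108) = ((7416 - 4*(-1665)*(-15*(-4)²)²) + 3053352)*(-3368753 - 95108) = ((7416 - 4*(-1665)*(-15*16)²) + 3053352)*(-3463861) = ((7416 - 4*(-1665)*(-240)²) + 3053352)*(-3463861) = ((7416 - 4*(-1665)*57600) + 3053352)*(-3463861) = ((7416 + 383616000) + 3053352)*(-3463861) = (383623416 + 3053352)*(-3463861) = 386676768*(-3463861) = -1339394576281248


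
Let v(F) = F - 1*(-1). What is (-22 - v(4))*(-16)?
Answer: 432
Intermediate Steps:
v(F) = 1 + F (v(F) = F + 1 = 1 + F)
(-22 - v(4))*(-16) = (-22 - (1 + 4))*(-16) = (-22 - 1*5)*(-16) = (-22 - 5)*(-16) = -27*(-16) = 432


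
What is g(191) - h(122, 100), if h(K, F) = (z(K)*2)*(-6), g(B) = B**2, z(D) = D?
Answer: 37945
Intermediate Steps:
h(K, F) = -12*K (h(K, F) = (K*2)*(-6) = (2*K)*(-6) = -12*K)
g(191) - h(122, 100) = 191**2 - (-12)*122 = 36481 - 1*(-1464) = 36481 + 1464 = 37945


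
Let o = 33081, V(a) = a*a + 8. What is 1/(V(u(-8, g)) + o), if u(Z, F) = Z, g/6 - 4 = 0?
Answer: 1/33153 ≈ 3.0163e-5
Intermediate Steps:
g = 24 (g = 24 + 6*0 = 24 + 0 = 24)
V(a) = 8 + a² (V(a) = a² + 8 = 8 + a²)
1/(V(u(-8, g)) + o) = 1/((8 + (-8)²) + 33081) = 1/((8 + 64) + 33081) = 1/(72 + 33081) = 1/33153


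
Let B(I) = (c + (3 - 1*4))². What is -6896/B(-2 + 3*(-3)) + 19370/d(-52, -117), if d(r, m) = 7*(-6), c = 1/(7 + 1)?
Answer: -1391827/147 ≈ -9468.2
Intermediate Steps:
c = ⅛ (c = 1/8 = ⅛ ≈ 0.12500)
d(r, m) = -42
B(I) = 49/64 (B(I) = (⅛ + (3 - 1*4))² = (⅛ + (3 - 4))² = (⅛ - 1)² = (-7/8)² = 49/64)
-6896/B(-2 + 3*(-3)) + 19370/d(-52, -117) = -6896/49/64 + 19370/(-42) = -6896*64/49 + 19370*(-1/42) = -441344/49 - 9685/21 = -1391827/147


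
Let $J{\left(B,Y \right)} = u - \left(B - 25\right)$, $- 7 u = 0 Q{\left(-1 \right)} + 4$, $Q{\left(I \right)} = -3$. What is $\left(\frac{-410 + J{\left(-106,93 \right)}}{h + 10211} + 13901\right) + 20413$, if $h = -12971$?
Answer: $\frac{662948437}{19320} \approx 34314.0$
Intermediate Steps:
$u = - \frac{4}{7}$ ($u = - \frac{0 \left(-3\right) + 4}{7} = - \frac{0 + 4}{7} = \left(- \frac{1}{7}\right) 4 = - \frac{4}{7} \approx -0.57143$)
$J{\left(B,Y \right)} = \frac{171}{7} - B$ ($J{\left(B,Y \right)} = - \frac{4}{7} - \left(B - 25\right) = - \frac{4}{7} - \left(-25 + B\right) = \frac{171}{7} - B$)
$\left(\frac{-410 + J{\left(-106,93 \right)}}{h + 10211} + 13901\right) + 20413 = \left(\frac{-410 + \left(\frac{171}{7} - -106\right)}{-12971 + 10211} + 13901\right) + 20413 = \left(\frac{-410 + \left(\frac{171}{7} + 106\right)}{-2760} + 13901\right) + 20413 = \left(\left(-410 + \frac{913}{7}\right) \left(- \frac{1}{2760}\right) + 13901\right) + 20413 = \left(\left(- \frac{1957}{7}\right) \left(- \frac{1}{2760}\right) + 13901\right) + 20413 = \left(\frac{1957}{19320} + 13901\right) + 20413 = \frac{268569277}{19320} + 20413 = \frac{662948437}{19320}$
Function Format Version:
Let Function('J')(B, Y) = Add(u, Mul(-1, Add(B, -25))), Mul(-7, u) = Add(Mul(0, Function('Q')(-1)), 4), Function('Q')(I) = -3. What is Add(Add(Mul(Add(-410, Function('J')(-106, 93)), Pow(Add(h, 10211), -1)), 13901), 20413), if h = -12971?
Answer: Rational(662948437, 19320) ≈ 34314.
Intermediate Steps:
u = Rational(-4, 7) (u = Mul(Rational(-1, 7), Add(Mul(0, -3), 4)) = Mul(Rational(-1, 7), Add(0, 4)) = Mul(Rational(-1, 7), 4) = Rational(-4, 7) ≈ -0.57143)
Function('J')(B, Y) = Add(Rational(171, 7), Mul(-1, B)) (Function('J')(B, Y) = Add(Rational(-4, 7), Mul(-1, Add(B, -25))) = Add(Rational(-4, 7), Mul(-1, Add(-25, B))) = Add(Rational(-4, 7), Add(25, Mul(-1, B))) = Add(Rational(171, 7), Mul(-1, B)))
Add(Add(Mul(Add(-410, Function('J')(-106, 93)), Pow(Add(h, 10211), -1)), 13901), 20413) = Add(Add(Mul(Add(-410, Add(Rational(171, 7), Mul(-1, -106))), Pow(Add(-12971, 10211), -1)), 13901), 20413) = Add(Add(Mul(Add(-410, Add(Rational(171, 7), 106)), Pow(-2760, -1)), 13901), 20413) = Add(Add(Mul(Add(-410, Rational(913, 7)), Rational(-1, 2760)), 13901), 20413) = Add(Add(Mul(Rational(-1957, 7), Rational(-1, 2760)), 13901), 20413) = Add(Add(Rational(1957, 19320), 13901), 20413) = Add(Rational(268569277, 19320), 20413) = Rational(662948437, 19320)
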